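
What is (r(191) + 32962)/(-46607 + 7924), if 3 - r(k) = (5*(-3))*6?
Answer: -33055/38683 ≈ -0.85451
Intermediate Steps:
r(k) = 93 (r(k) = 3 - 5*(-3)*6 = 3 - (-15)*6 = 3 - 1*(-90) = 3 + 90 = 93)
(r(191) + 32962)/(-46607 + 7924) = (93 + 32962)/(-46607 + 7924) = 33055/(-38683) = 33055*(-1/38683) = -33055/38683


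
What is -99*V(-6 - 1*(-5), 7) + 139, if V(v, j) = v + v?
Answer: 337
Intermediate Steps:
V(v, j) = 2*v
-99*V(-6 - 1*(-5), 7) + 139 = -198*(-6 - 1*(-5)) + 139 = -198*(-6 + 5) + 139 = -198*(-1) + 139 = -99*(-2) + 139 = 198 + 139 = 337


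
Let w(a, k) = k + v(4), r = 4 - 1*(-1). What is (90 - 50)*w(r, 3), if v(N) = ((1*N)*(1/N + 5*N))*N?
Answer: 13080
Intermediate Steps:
v(N) = N**2*(1/N + 5*N) (v(N) = (N*(1/N + 5*N))*N = N**2*(1/N + 5*N))
r = 5 (r = 4 + 1 = 5)
w(a, k) = 324 + k (w(a, k) = k + (4 + 5*4**3) = k + (4 + 5*64) = k + (4 + 320) = k + 324 = 324 + k)
(90 - 50)*w(r, 3) = (90 - 50)*(324 + 3) = 40*327 = 13080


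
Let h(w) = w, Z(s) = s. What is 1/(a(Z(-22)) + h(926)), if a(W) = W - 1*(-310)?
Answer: 1/1214 ≈ 0.00082372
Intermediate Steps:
a(W) = 310 + W (a(W) = W + 310 = 310 + W)
1/(a(Z(-22)) + h(926)) = 1/((310 - 22) + 926) = 1/(288 + 926) = 1/1214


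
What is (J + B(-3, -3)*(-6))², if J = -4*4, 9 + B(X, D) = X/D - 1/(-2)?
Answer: 841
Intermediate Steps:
B(X, D) = -17/2 + X/D (B(X, D) = -9 + (X/D - 1/(-2)) = -9 + (X/D - 1*(-½)) = -9 + (X/D + ½) = -9 + (½ + X/D) = -17/2 + X/D)
J = -16
(J + B(-3, -3)*(-6))² = (-16 + (-17/2 - 3/(-3))*(-6))² = (-16 + (-17/2 - 3*(-⅓))*(-6))² = (-16 + (-17/2 + 1)*(-6))² = (-16 - 15/2*(-6))² = (-16 + 45)² = 29² = 841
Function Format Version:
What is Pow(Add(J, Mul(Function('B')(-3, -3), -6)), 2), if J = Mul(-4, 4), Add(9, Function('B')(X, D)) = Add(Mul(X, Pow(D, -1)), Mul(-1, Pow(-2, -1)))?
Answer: 841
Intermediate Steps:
Function('B')(X, D) = Add(Rational(-17, 2), Mul(X, Pow(D, -1))) (Function('B')(X, D) = Add(-9, Add(Mul(X, Pow(D, -1)), Mul(-1, Pow(-2, -1)))) = Add(-9, Add(Mul(X, Pow(D, -1)), Mul(-1, Rational(-1, 2)))) = Add(-9, Add(Mul(X, Pow(D, -1)), Rational(1, 2))) = Add(-9, Add(Rational(1, 2), Mul(X, Pow(D, -1)))) = Add(Rational(-17, 2), Mul(X, Pow(D, -1))))
J = -16
Pow(Add(J, Mul(Function('B')(-3, -3), -6)), 2) = Pow(Add(-16, Mul(Add(Rational(-17, 2), Mul(-3, Pow(-3, -1))), -6)), 2) = Pow(Add(-16, Mul(Add(Rational(-17, 2), Mul(-3, Rational(-1, 3))), -6)), 2) = Pow(Add(-16, Mul(Add(Rational(-17, 2), 1), -6)), 2) = Pow(Add(-16, Mul(Rational(-15, 2), -6)), 2) = Pow(Add(-16, 45), 2) = Pow(29, 2) = 841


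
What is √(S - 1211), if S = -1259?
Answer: I*√2470 ≈ 49.699*I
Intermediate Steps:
√(S - 1211) = √(-1259 - 1211) = √(-2470) = I*√2470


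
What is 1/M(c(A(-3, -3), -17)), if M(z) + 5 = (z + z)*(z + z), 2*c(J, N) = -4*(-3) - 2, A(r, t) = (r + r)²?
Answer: 1/95 ≈ 0.010526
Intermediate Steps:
A(r, t) = 4*r² (A(r, t) = (2*r)² = 4*r²)
c(J, N) = 5 (c(J, N) = (-4*(-3) - 2)/2 = (12 - 2)/2 = (½)*10 = 5)
M(z) = -5 + 4*z² (M(z) = -5 + (z + z)*(z + z) = -5 + (2*z)*(2*z) = -5 + 4*z²)
1/M(c(A(-3, -3), -17)) = 1/(-5 + 4*5²) = 1/(-5 + 4*25) = 1/(-5 + 100) = 1/95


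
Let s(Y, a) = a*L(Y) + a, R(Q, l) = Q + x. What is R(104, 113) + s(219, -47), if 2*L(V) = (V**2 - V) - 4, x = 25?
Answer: -1121761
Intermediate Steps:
R(Q, l) = 25 + Q (R(Q, l) = Q + 25 = 25 + Q)
L(V) = -2 + V**2/2 - V/2 (L(V) = ((V**2 - V) - 4)/2 = (-4 + V**2 - V)/2 = -2 + V**2/2 - V/2)
s(Y, a) = a + a*(-2 + Y**2/2 - Y/2) (s(Y, a) = a*(-2 + Y**2/2 - Y/2) + a = a + a*(-2 + Y**2/2 - Y/2))
R(104, 113) + s(219, -47) = (25 + 104) + (1/2)*(-47)*(-2 + 219**2 - 1*219) = 129 + (1/2)*(-47)*(-2 + 47961 - 219) = 129 + (1/2)*(-47)*47740 = 129 - 1121890 = -1121761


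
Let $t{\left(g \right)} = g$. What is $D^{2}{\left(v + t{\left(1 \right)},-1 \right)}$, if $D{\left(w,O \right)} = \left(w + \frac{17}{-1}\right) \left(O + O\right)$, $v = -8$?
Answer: $2304$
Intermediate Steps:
$D{\left(w,O \right)} = 2 O \left(-17 + w\right)$ ($D{\left(w,O \right)} = \left(w + 17 \left(-1\right)\right) 2 O = \left(w - 17\right) 2 O = \left(-17 + w\right) 2 O = 2 O \left(-17 + w\right)$)
$D^{2}{\left(v + t{\left(1 \right)},-1 \right)} = \left(2 \left(-1\right) \left(-17 + \left(-8 + 1\right)\right)\right)^{2} = \left(2 \left(-1\right) \left(-17 - 7\right)\right)^{2} = \left(2 \left(-1\right) \left(-24\right)\right)^{2} = 48^{2} = 2304$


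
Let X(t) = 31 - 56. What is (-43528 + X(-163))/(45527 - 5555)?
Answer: -43553/39972 ≈ -1.0896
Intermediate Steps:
X(t) = -25
(-43528 + X(-163))/(45527 - 5555) = (-43528 - 25)/(45527 - 5555) = -43553/39972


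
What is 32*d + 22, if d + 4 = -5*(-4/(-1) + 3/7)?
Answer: -5702/7 ≈ -814.57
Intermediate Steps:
d = -183/7 (d = -4 - 5*(-4/(-1) + 3/7) = -4 - 5*(-4*(-1) + 3*(⅐)) = -4 - 5*(4 + 3/7) = -4 - 5*31/7 = -4 - 155/7 = -183/7 ≈ -26.143)
32*d + 22 = 32*(-183/7) + 22 = -5856/7 + 22 = -5702/7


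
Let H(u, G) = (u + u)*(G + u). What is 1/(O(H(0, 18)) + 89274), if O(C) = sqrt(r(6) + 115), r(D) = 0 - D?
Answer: 89274/7969846967 - sqrt(109)/7969846967 ≈ 1.1200e-5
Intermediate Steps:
r(D) = -D
H(u, G) = 2*u*(G + u) (H(u, G) = (2*u)*(G + u) = 2*u*(G + u))
O(C) = sqrt(109) (O(C) = sqrt(-1*6 + 115) = sqrt(-6 + 115) = sqrt(109))
1/(O(H(0, 18)) + 89274) = 1/(sqrt(109) + 89274) = 1/(89274 + sqrt(109))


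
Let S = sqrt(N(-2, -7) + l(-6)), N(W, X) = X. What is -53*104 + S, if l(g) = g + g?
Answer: -5512 + I*sqrt(19) ≈ -5512.0 + 4.3589*I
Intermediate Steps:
l(g) = 2*g
S = I*sqrt(19) (S = sqrt(-7 + 2*(-6)) = sqrt(-7 - 12) = sqrt(-19) = I*sqrt(19) ≈ 4.3589*I)
-53*104 + S = -53*104 + I*sqrt(19) = -5512 + I*sqrt(19)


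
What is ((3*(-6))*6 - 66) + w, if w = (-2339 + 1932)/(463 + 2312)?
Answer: -13061/75 ≈ -174.15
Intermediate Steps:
w = -11/75 (w = -407/2775 = -407*1/2775 = -11/75 ≈ -0.14667)
((3*(-6))*6 - 66) + w = ((3*(-6))*6 - 66) - 11/75 = (-18*6 - 66) - 11/75 = (-108 - 66) - 11/75 = -174 - 11/75 = -13061/75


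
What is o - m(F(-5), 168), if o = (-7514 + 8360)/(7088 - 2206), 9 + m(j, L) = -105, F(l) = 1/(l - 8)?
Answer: 278697/2441 ≈ 114.17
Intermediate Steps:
F(l) = 1/(-8 + l)
m(j, L) = -114 (m(j, L) = -9 - 105 = -114)
o = 423/2441 (o = 846/4882 = 846*(1/4882) = 423/2441 ≈ 0.17329)
o - m(F(-5), 168) = 423/2441 - 1*(-114) = 423/2441 + 114 = 278697/2441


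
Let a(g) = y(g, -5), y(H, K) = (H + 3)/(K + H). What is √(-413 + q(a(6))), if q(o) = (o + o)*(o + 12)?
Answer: I*√35 ≈ 5.9161*I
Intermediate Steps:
y(H, K) = (3 + H)/(H + K)
a(g) = (3 + g)/(-5 + g) (a(g) = (3 + g)/(g - 5) = (3 + g)/(-5 + g))
q(o) = 2*o*(12 + o) (q(o) = (2*o)*(12 + o) = 2*o*(12 + o))
√(-413 + q(a(6))) = √(-413 + 2*((3 + 6)/(-5 + 6))*(12 + (3 + 6)/(-5 + 6))) = √(-413 + 2*(9/1)*(12 + 9/1)) = √(-413 + 2*(1*9)*(12 + 1*9)) = √(-413 + 2*9*(12 + 9)) = √(-413 + 2*9*21) = √(-413 + 378) = √(-35) = I*√35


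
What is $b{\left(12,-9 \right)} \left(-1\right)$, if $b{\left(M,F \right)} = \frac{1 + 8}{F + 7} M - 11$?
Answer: $65$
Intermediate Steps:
$b{\left(M,F \right)} = -11 + \frac{9 M}{7 + F}$ ($b{\left(M,F \right)} = \frac{9}{7 + F} M - 11 = \frac{9 M}{7 + F} - 11 = -11 + \frac{9 M}{7 + F}$)
$b{\left(12,-9 \right)} \left(-1\right) = \frac{-77 - -99 + 9 \cdot 12}{7 - 9} \left(-1\right) = \frac{-77 + 99 + 108}{-2} \left(-1\right) = \left(- \frac{1}{2}\right) 130 \left(-1\right) = \left(-65\right) \left(-1\right) = 65$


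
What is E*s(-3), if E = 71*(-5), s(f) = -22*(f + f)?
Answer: -46860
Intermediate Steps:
s(f) = -44*f
E = -355
E*s(-3) = -(-15620)*(-3) = -355*132 = -46860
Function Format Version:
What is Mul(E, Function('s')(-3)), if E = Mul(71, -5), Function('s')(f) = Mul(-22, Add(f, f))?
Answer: -46860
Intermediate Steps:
Function('s')(f) = Mul(-44, f) (Function('s')(f) = Mul(-22, Mul(2, f)) = Mul(-44, f))
E = -355
Mul(E, Function('s')(-3)) = Mul(-355, Mul(-44, -3)) = Mul(-355, 132) = -46860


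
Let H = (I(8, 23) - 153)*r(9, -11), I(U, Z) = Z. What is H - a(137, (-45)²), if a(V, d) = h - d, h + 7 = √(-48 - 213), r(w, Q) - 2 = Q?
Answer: 3202 - 3*I*√29 ≈ 3202.0 - 16.155*I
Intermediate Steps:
r(w, Q) = 2 + Q
h = -7 + 3*I*√29 (h = -7 + √(-48 - 213) = -7 + √(-261) = -7 + 3*I*√29 ≈ -7.0 + 16.155*I)
a(V, d) = -7 - d + 3*I*√29 (a(V, d) = (-7 + 3*I*√29) - d = -7 - d + 3*I*√29)
H = 1170 (H = (23 - 153)*(2 - 11) = -130*(-9) = 1170)
H - a(137, (-45)²) = 1170 - (-7 - 1*(-45)² + 3*I*√29) = 1170 - (-7 - 1*2025 + 3*I*√29) = 1170 - (-7 - 2025 + 3*I*√29) = 1170 - (-2032 + 3*I*√29) = 1170 + (2032 - 3*I*√29) = 3202 - 3*I*√29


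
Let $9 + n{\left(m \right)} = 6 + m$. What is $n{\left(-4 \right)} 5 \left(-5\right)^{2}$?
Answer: $-875$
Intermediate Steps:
$n{\left(m \right)} = -3 + m$ ($n{\left(m \right)} = -9 + \left(6 + m\right) = -3 + m$)
$n{\left(-4 \right)} 5 \left(-5\right)^{2} = \left(-3 - 4\right) 5 \left(-5\right)^{2} = \left(-7\right) 5 \cdot 25 = \left(-35\right) 25 = -875$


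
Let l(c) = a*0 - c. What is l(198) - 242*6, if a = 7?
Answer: -1650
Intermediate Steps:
l(c) = -c (l(c) = 7*0 - c = 0 - c = -c)
l(198) - 242*6 = -1*198 - 242*6 = -198 - 1452 = -1650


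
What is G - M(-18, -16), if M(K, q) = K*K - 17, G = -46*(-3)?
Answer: -169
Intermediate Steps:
G = 138
M(K, q) = -17 + K² (M(K, q) = K² - 17 = -17 + K²)
G - M(-18, -16) = 138 - (-17 + (-18)²) = 138 - (-17 + 324) = 138 - 1*307 = 138 - 307 = -169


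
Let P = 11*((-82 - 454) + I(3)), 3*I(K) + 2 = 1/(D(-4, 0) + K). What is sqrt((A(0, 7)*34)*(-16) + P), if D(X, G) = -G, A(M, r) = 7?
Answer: I*sqrt(87391)/3 ≈ 98.54*I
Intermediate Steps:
I(K) = -2/3 + 1/(3*K) (I(K) = -2/3 + 1/(3*(-1*0 + K)) = -2/3 + 1/(3*(0 + K)) = -2/3 + 1/(3*K))
P = -53119/9 (P = 11*((-82 - 454) + (1/3)*(1 - 2*3)/3) = 11*(-536 + (1/3)*(1/3)*(1 - 6)) = 11*(-536 + (1/3)*(1/3)*(-5)) = 11*(-536 - 5/9) = 11*(-4829/9) = -53119/9 ≈ -5902.1)
sqrt((A(0, 7)*34)*(-16) + P) = sqrt((7*34)*(-16) - 53119/9) = sqrt(238*(-16) - 53119/9) = sqrt(-3808 - 53119/9) = sqrt(-87391/9) = I*sqrt(87391)/3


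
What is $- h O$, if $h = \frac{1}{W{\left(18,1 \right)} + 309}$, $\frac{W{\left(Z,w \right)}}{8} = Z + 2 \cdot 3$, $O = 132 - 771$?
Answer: $\frac{213}{167} \approx 1.2754$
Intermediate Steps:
$O = -639$
$W{\left(Z,w \right)} = 48 + 8 Z$ ($W{\left(Z,w \right)} = 8 \left(Z + 2 \cdot 3\right) = 8 \left(Z + 6\right) = 8 \left(6 + Z\right) = 48 + 8 Z$)
$h = \frac{1}{501}$ ($h = \frac{1}{\left(48 + 8 \cdot 18\right) + 309} = \frac{1}{\left(48 + 144\right) + 309} = \frac{1}{192 + 309} = \frac{1}{501} \approx 0.001996$)
$- h O = - \frac{-639}{501} = \left(-1\right) \left(- \frac{213}{167}\right) = \frac{213}{167}$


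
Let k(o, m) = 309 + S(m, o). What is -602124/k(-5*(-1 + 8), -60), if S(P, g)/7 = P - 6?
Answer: 200708/51 ≈ 3935.4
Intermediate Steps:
S(P, g) = -42 + 7*P (S(P, g) = 7*(P - 6) = 7*(-6 + P) = -42 + 7*P)
k(o, m) = 267 + 7*m (k(o, m) = 309 + (-42 + 7*m) = 267 + 7*m)
-602124/k(-5*(-1 + 8), -60) = -602124/(267 + 7*(-60)) = -602124/(267 - 420) = -602124/(-153) = -602124*(-1/153) = 200708/51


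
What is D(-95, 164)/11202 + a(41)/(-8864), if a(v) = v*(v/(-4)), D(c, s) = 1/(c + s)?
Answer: 649672117/13702644864 ≈ 0.047412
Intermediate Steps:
a(v) = -v²/4 (a(v) = v*(v*(-¼)) = v*(-v/4) = -v²/4)
D(-95, 164)/11202 + a(41)/(-8864) = 1/((-95 + 164)*11202) - ¼*41²/(-8864) = (1/11202)/69 - ¼*1681*(-1/8864) = (1/69)*(1/11202) - 1681/4*(-1/8864) = 1/772938 + 1681/35456 = 649672117/13702644864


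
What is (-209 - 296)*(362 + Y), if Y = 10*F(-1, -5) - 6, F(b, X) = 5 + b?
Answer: -199980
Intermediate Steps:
Y = 34 (Y = 10*(5 - 1) - 6 = 10*4 - 6 = 40 - 6 = 34)
(-209 - 296)*(362 + Y) = (-209 - 296)*(362 + 34) = -505*396 = -199980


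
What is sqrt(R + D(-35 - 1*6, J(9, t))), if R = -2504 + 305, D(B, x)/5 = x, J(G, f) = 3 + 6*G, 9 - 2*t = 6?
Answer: I*sqrt(1914) ≈ 43.749*I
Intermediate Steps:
t = 3/2 (t = 9/2 - 1/2*6 = 9/2 - 3 = 3/2 ≈ 1.5000)
D(B, x) = 5*x
R = -2199
sqrt(R + D(-35 - 1*6, J(9, t))) = sqrt(-2199 + 5*(3 + 6*9)) = sqrt(-2199 + 5*(3 + 54)) = sqrt(-2199 + 5*57) = sqrt(-2199 + 285) = sqrt(-1914) = I*sqrt(1914)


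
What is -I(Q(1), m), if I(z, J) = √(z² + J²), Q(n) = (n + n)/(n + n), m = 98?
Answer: -√9605 ≈ -98.005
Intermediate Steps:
Q(n) = 1 (Q(n) = (2*n)/((2*n)) = (2*n)*(1/(2*n)) = 1)
I(z, J) = √(J² + z²)
-I(Q(1), m) = -√(98² + 1²) = -√(9604 + 1) = -√9605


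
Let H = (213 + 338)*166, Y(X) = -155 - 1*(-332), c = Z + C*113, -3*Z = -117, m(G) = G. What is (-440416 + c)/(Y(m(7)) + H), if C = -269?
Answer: -470774/91643 ≈ -5.1370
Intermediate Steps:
Z = 39 (Z = -⅓*(-117) = 39)
c = -30358 (c = 39 - 269*113 = 39 - 30397 = -30358)
Y(X) = 177 (Y(X) = -155 + 332 = 177)
H = 91466 (H = 551*166 = 91466)
(-440416 + c)/(Y(m(7)) + H) = (-440416 - 30358)/(177 + 91466) = -470774/91643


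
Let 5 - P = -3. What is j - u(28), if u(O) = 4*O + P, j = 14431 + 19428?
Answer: 33739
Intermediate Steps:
P = 8 (P = 5 - 1*(-3) = 5 + 3 = 8)
j = 33859
u(O) = 8 + 4*O (u(O) = 4*O + 8 = 8 + 4*O)
j - u(28) = 33859 - (8 + 4*28) = 33859 - (8 + 112) = 33859 - 1*120 = 33859 - 120 = 33739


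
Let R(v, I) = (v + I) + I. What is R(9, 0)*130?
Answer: 1170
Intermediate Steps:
R(v, I) = v + 2*I (R(v, I) = (I + v) + I = v + 2*I)
R(9, 0)*130 = (9 + 2*0)*130 = (9 + 0)*130 = 9*130 = 1170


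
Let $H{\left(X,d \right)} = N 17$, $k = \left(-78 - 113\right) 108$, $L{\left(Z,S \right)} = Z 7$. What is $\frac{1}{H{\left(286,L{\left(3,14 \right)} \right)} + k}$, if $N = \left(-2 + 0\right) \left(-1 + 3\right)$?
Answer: $- \frac{1}{20696} \approx -4.8319 \cdot 10^{-5}$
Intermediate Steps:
$N = -4$ ($N = \left(-2\right) 2 = -4$)
$L{\left(Z,S \right)} = 7 Z$
$k = -20628$ ($k = \left(-191\right) 108 = -20628$)
$H{\left(X,d \right)} = -68$ ($H{\left(X,d \right)} = \left(-4\right) 17 = -68$)
$\frac{1}{H{\left(286,L{\left(3,14 \right)} \right)} + k} = \frac{1}{-68 - 20628} = \frac{1}{-20696} = - \frac{1}{20696}$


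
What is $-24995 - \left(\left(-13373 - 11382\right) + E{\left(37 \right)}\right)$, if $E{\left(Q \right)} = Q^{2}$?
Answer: $-1609$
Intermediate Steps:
$-24995 - \left(\left(-13373 - 11382\right) + E{\left(37 \right)}\right) = -24995 - \left(\left(-13373 - 11382\right) + 37^{2}\right) = -24995 - \left(-24755 + 1369\right) = -24995 - -23386 = -24995 + 23386 = -1609$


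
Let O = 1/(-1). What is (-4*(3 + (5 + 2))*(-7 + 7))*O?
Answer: 0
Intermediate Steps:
O = -1
(-4*(3 + (5 + 2))*(-7 + 7))*O = -4*(3 + (5 + 2))*(-7 + 7)*(-1) = -4*(3 + 7)*0*(-1) = -40*0*(-1) = -4*0*(-1) = 0*(-1) = 0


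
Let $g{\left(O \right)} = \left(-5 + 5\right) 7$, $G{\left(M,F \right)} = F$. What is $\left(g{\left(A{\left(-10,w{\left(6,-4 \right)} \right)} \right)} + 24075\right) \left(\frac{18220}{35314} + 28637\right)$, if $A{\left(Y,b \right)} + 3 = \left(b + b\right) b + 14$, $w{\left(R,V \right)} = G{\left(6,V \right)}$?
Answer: $\frac{12173586802425}{17657} \approx 6.8945 \cdot 10^{8}$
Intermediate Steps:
$w{\left(R,V \right)} = V$
$A{\left(Y,b \right)} = 11 + 2 b^{2}$ ($A{\left(Y,b \right)} = -3 + \left(\left(b + b\right) b + 14\right) = -3 + \left(2 b b + 14\right) = -3 + \left(2 b^{2} + 14\right) = -3 + \left(14 + 2 b^{2}\right) = 11 + 2 b^{2}$)
$g{\left(O \right)} = 0$ ($g{\left(O \right)} = 0 \cdot 7 = 0$)
$\left(g{\left(A{\left(-10,w{\left(6,-4 \right)} \right)} \right)} + 24075\right) \left(\frac{18220}{35314} + 28637\right) = \left(0 + 24075\right) \left(\frac{18220}{35314} + 28637\right) = 24075 \left(18220 \cdot \frac{1}{35314} + 28637\right) = 24075 \left(\frac{9110}{17657} + 28637\right) = 24075 \cdot \frac{505652619}{17657} = \frac{12173586802425}{17657}$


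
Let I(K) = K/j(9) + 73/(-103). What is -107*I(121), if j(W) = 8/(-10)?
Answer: 6698949/412 ≈ 16260.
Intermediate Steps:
j(W) = -⅘ (j(W) = 8*(-⅒) = -⅘)
I(K) = -73/103 - 5*K/4 (I(K) = K/(-⅘) + 73/(-103) = K*(-5/4) + 73*(-1/103) = -5*K/4 - 73/103 = -73/103 - 5*K/4)
-107*I(121) = -107*(-73/103 - 5/4*121) = -107*(-73/103 - 605/4) = -107*(-62607/412) = 6698949/412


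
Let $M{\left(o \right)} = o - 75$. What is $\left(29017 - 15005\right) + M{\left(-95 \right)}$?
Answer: $13842$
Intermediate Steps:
$M{\left(o \right)} = -75 + o$
$\left(29017 - 15005\right) + M{\left(-95 \right)} = \left(29017 - 15005\right) - 170 = 14012 - 170 = 13842$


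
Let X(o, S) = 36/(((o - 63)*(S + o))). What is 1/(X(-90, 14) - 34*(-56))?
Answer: 323/614993 ≈ 0.00052521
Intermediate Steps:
X(o, S) = 36/((-63 + o)*(S + o)) (X(o, S) = 36/(((-63 + o)*(S + o))) = 36*(1/((-63 + o)*(S + o))) = 36/((-63 + o)*(S + o)))
1/(X(-90, 14) - 34*(-56)) = 1/(36/((-90)² - 63*14 - 63*(-90) + 14*(-90)) - 34*(-56)) = 1/(36/(8100 - 882 + 5670 - 1260) + 1904) = 1/(36/11628 + 1904) = 1/(36*(1/11628) + 1904) = 1/(1/323 + 1904) = 1/(614993/323) = 323/614993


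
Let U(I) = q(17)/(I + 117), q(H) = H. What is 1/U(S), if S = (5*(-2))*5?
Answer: 67/17 ≈ 3.9412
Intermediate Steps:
S = -50 (S = -10*5 = -50)
U(I) = 17/(117 + I) (U(I) = 17/(I + 117) = 17/(117 + I))
1/U(S) = 1/(17/(117 - 50)) = 1/(17/67) = 67/17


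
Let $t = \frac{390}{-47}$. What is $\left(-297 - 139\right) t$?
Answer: $\frac{170040}{47} \approx 3617.9$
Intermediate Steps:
$t = - \frac{390}{47}$ ($t = 390 \left(- \frac{1}{47}\right) = - \frac{390}{47} \approx -8.2979$)
$\left(-297 - 139\right) t = \left(-297 - 139\right) \left(- \frac{390}{47}\right) = \left(-436\right) \left(- \frac{390}{47}\right) = \frac{170040}{47}$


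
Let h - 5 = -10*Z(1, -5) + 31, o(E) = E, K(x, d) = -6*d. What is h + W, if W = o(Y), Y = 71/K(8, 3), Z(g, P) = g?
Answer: 397/18 ≈ 22.056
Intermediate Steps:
Y = -71/18 (Y = 71/((-6*3)) = 71/(-18) = 71*(-1/18) = -71/18 ≈ -3.9444)
h = 26 (h = 5 + (-10*1 + 31) = 5 + (-10 + 31) = 5 + 21 = 26)
W = -71/18 ≈ -3.9444
h + W = 26 - 71/18 = 397/18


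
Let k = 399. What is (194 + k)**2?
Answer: 351649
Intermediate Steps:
(194 + k)**2 = (194 + 399)**2 = 593**2 = 351649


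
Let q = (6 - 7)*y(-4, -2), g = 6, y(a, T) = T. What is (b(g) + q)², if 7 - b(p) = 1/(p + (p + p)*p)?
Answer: 491401/6084 ≈ 80.769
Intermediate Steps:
b(p) = 7 - 1/(p + 2*p²) (b(p) = 7 - 1/(p + (p + p)*p) = 7 - 1/(p + (2*p)*p) = 7 - 1/(p + 2*p²))
q = 2 (q = (6 - 7)*(-2) = -1*(-2) = 2)
(b(g) + q)² = ((-1 + 7*6 + 14*6²)/(6*(1 + 2*6)) + 2)² = ((-1 + 42 + 14*36)/(6*(1 + 12)) + 2)² = ((⅙)*(-1 + 42 + 504)/13 + 2)² = ((⅙)*(1/13)*545 + 2)² = (545/78 + 2)² = (701/78)² = 491401/6084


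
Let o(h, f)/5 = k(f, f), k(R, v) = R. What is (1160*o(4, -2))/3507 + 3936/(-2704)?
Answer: -2823122/592683 ≈ -4.7633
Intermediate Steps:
o(h, f) = 5*f
(1160*o(4, -2))/3507 + 3936/(-2704) = (1160*(5*(-2)))/3507 + 3936/(-2704) = (1160*(-10))*(1/3507) + 3936*(-1/2704) = -11600*1/3507 - 246/169 = -11600/3507 - 246/169 = -2823122/592683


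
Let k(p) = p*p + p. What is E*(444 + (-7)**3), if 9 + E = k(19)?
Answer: 37471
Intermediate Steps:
k(p) = p + p**2 (k(p) = p**2 + p = p + p**2)
E = 371 (E = -9 + 19*(1 + 19) = -9 + 19*20 = -9 + 380 = 371)
E*(444 + (-7)**3) = 371*(444 + (-7)**3) = 371*(444 - 343) = 371*101 = 37471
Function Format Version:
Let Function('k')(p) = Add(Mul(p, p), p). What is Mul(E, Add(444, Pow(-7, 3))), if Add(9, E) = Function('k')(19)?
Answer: 37471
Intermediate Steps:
Function('k')(p) = Add(p, Pow(p, 2)) (Function('k')(p) = Add(Pow(p, 2), p) = Add(p, Pow(p, 2)))
E = 371 (E = Add(-9, Mul(19, Add(1, 19))) = Add(-9, Mul(19, 20)) = Add(-9, 380) = 371)
Mul(E, Add(444, Pow(-7, 3))) = Mul(371, Add(444, Pow(-7, 3))) = Mul(371, Add(444, -343)) = Mul(371, 101) = 37471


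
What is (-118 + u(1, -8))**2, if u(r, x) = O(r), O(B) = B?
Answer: 13689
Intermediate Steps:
u(r, x) = r
(-118 + u(1, -8))**2 = (-118 + 1)**2 = (-117)**2 = 13689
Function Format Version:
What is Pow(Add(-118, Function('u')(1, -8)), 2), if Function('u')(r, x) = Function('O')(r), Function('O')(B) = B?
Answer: 13689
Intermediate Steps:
Function('u')(r, x) = r
Pow(Add(-118, Function('u')(1, -8)), 2) = Pow(Add(-118, 1), 2) = Pow(-117, 2) = 13689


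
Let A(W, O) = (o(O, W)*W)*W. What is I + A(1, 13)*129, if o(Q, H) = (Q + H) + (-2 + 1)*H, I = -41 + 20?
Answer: 1656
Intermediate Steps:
I = -21
o(Q, H) = Q (o(Q, H) = (H + Q) - H = Q)
A(W, O) = O*W² (A(W, O) = (O*W)*W = O*W²)
I + A(1, 13)*129 = -21 + (13*1²)*129 = -21 + (13*1)*129 = -21 + 13*129 = -21 + 1677 = 1656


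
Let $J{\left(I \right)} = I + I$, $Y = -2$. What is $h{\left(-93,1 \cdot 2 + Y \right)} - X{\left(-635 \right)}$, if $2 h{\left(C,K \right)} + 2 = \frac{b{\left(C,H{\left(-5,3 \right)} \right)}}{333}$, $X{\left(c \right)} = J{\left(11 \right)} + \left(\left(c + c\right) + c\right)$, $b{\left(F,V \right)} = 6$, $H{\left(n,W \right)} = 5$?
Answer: $\frac{208903}{111} \approx 1882.0$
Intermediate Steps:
$J{\left(I \right)} = 2 I$
$X{\left(c \right)} = 22 + 3 c$ ($X{\left(c \right)} = 2 \cdot 11 + \left(\left(c + c\right) + c\right) = 22 + \left(2 c + c\right) = 22 + 3 c$)
$h{\left(C,K \right)} = - \frac{110}{111}$ ($h{\left(C,K \right)} = -1 + \frac{6 \cdot \frac{1}{333}}{2} = -1 + \frac{1}{2} \cdot \frac{2}{111} = -1 + \frac{1}{111} = - \frac{110}{111}$)
$h{\left(-93,1 \cdot 2 + Y \right)} - X{\left(-635 \right)} = - \frac{110}{111} - \left(22 + 3 \left(-635\right)\right) = - \frac{110}{111} - \left(22 - 1905\right) = - \frac{110}{111} - -1883 = - \frac{110}{111} + 1883 = \frac{208903}{111}$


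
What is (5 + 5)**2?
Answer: 100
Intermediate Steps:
(5 + 5)**2 = 10**2 = 100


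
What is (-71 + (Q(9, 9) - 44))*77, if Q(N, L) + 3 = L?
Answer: -8393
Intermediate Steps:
Q(N, L) = -3 + L
(-71 + (Q(9, 9) - 44))*77 = (-71 + ((-3 + 9) - 44))*77 = (-71 + (6 - 44))*77 = (-71 - 38)*77 = -109*77 = -8393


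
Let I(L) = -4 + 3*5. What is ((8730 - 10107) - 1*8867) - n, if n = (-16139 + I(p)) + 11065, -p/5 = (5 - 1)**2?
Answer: -5181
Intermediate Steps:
p = -80 (p = -5*(5 - 1)**2 = -5*4**2 = -5*16 = -80)
I(L) = 11 (I(L) = -4 + 15 = 11)
n = -5063 (n = (-16139 + 11) + 11065 = -16128 + 11065 = -5063)
((8730 - 10107) - 1*8867) - n = ((8730 - 10107) - 1*8867) - 1*(-5063) = (-1377 - 8867) + 5063 = -10244 + 5063 = -5181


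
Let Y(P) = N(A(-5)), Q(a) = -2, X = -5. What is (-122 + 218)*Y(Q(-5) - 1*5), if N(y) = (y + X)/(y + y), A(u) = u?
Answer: 96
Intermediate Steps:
N(y) = (-5 + y)/(2*y) (N(y) = (y - 5)/(y + y) = (-5 + y)/((2*y)) = (-5 + y)*(1/(2*y)) = (-5 + y)/(2*y))
Y(P) = 1 (Y(P) = (½)*(-5 - 5)/(-5) = (½)*(-⅕)*(-10) = 1)
(-122 + 218)*Y(Q(-5) - 1*5) = (-122 + 218)*1 = 96*1 = 96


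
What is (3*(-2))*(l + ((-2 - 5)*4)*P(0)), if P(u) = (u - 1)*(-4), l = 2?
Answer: 660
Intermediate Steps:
P(u) = 4 - 4*u (P(u) = (-1 + u)*(-4) = 4 - 4*u)
(3*(-2))*(l + ((-2 - 5)*4)*P(0)) = (3*(-2))*(2 + ((-2 - 5)*4)*(4 - 4*0)) = -6*(2 + (-7*4)*(4 + 0)) = -6*(2 - 28*4) = -6*(2 - 112) = -6*(-110) = 660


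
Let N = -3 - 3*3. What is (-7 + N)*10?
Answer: -190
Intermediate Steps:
N = -12 (N = -3 - 9 = -12)
(-7 + N)*10 = (-7 - 12)*10 = -19*10 = -190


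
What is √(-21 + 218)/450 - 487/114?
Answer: -487/114 + √197/450 ≈ -4.2407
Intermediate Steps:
√(-21 + 218)/450 - 487/114 = √197*(1/450) - 487*1/114 = √197/450 - 487/114 = -487/114 + √197/450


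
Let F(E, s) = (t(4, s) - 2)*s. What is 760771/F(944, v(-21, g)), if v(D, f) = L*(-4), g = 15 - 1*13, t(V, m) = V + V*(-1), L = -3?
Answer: -760771/24 ≈ -31699.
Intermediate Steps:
t(V, m) = 0 (t(V, m) = V - V = 0)
g = 2 (g = 15 - 13 = 2)
v(D, f) = 12 (v(D, f) = -3*(-4) = 12)
F(E, s) = -2*s (F(E, s) = (0 - 2)*s = -2*s)
760771/F(944, v(-21, g)) = 760771/((-2*12)) = 760771/(-24) = 760771*(-1/24) = -760771/24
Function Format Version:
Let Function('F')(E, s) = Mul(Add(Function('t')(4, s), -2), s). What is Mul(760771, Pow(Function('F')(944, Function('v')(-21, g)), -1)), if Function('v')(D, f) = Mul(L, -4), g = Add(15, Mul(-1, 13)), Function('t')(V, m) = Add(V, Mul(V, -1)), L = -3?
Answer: Rational(-760771, 24) ≈ -31699.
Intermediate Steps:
Function('t')(V, m) = 0 (Function('t')(V, m) = Add(V, Mul(-1, V)) = 0)
g = 2 (g = Add(15, -13) = 2)
Function('v')(D, f) = 12 (Function('v')(D, f) = Mul(-3, -4) = 12)
Function('F')(E, s) = Mul(-2, s) (Function('F')(E, s) = Mul(Add(0, -2), s) = Mul(-2, s))
Mul(760771, Pow(Function('F')(944, Function('v')(-21, g)), -1)) = Mul(760771, Pow(Mul(-2, 12), -1)) = Mul(760771, Pow(-24, -1)) = Mul(760771, Rational(-1, 24)) = Rational(-760771, 24)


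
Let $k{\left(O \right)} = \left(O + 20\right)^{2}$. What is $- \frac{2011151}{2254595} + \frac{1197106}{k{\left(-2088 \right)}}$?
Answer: $- \frac{2950973716077}{4821027543640} \approx -0.6121$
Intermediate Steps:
$k{\left(O \right)} = \left(20 + O\right)^{2}$
$- \frac{2011151}{2254595} + \frac{1197106}{k{\left(-2088 \right)}} = - \frac{2011151}{2254595} + \frac{1197106}{\left(20 - 2088\right)^{2}} = \left(-2011151\right) \frac{1}{2254595} + \frac{1197106}{\left(-2068\right)^{2}} = - \frac{2011151}{2254595} + \frac{1197106}{4276624} = - \frac{2011151}{2254595} + 1197106 \cdot \frac{1}{4276624} = - \frac{2011151}{2254595} + \frac{598553}{2138312} = - \frac{2950973716077}{4821027543640}$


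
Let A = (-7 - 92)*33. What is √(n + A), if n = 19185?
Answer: √15918 ≈ 126.17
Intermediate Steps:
A = -3267 (A = -99*33 = -3267)
√(n + A) = √(19185 - 3267) = √15918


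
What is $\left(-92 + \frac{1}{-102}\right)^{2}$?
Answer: $\frac{88078225}{10404} \approx 8465.8$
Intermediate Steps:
$\left(-92 + \frac{1}{-102}\right)^{2} = \left(-92 - \frac{1}{102}\right)^{2} = \left(- \frac{9385}{102}\right)^{2} = \frac{88078225}{10404}$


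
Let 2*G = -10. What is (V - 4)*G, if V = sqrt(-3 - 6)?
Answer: 20 - 15*I ≈ 20.0 - 15.0*I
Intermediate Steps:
G = -5 (G = (1/2)*(-10) = -5)
V = 3*I (V = sqrt(-9) = 3*I ≈ 3.0*I)
(V - 4)*G = (3*I - 4)*(-5) = (-4 + 3*I)*(-5) = 20 - 15*I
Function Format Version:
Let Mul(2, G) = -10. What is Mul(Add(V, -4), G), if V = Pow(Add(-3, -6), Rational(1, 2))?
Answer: Add(20, Mul(-15, I)) ≈ Add(20.000, Mul(-15.000, I))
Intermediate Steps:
G = -5 (G = Mul(Rational(1, 2), -10) = -5)
V = Mul(3, I) (V = Pow(-9, Rational(1, 2)) = Mul(3, I) ≈ Mul(3.0000, I))
Mul(Add(V, -4), G) = Mul(Add(Mul(3, I), -4), -5) = Mul(Add(-4, Mul(3, I)), -5) = Add(20, Mul(-15, I))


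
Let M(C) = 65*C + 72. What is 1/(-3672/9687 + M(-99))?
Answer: -3229/20547351 ≈ -0.00015715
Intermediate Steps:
M(C) = 72 + 65*C
1/(-3672/9687 + M(-99)) = 1/(-3672/9687 + (72 + 65*(-99))) = 1/(-3672*1/9687 + (72 - 6435)) = 1/(-1224/3229 - 6363) = 1/(-20547351/3229) = -3229/20547351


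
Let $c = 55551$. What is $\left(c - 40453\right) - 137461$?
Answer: $-122363$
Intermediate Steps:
$\left(c - 40453\right) - 137461 = \left(55551 - 40453\right) - 137461 = 15098 - 137461 = -122363$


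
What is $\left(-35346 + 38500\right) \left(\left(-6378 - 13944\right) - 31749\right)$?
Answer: $-164231934$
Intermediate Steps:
$\left(-35346 + 38500\right) \left(\left(-6378 - 13944\right) - 31749\right) = 3154 \left(\left(-6378 - 13944\right) - 31749\right) = 3154 \left(-20322 - 31749\right) = 3154 \left(-52071\right) = -164231934$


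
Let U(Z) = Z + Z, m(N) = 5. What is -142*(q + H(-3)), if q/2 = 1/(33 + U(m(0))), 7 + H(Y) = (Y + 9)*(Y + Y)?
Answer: 262274/43 ≈ 6099.4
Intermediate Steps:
U(Z) = 2*Z
H(Y) = -7 + 2*Y*(9 + Y) (H(Y) = -7 + (Y + 9)*(Y + Y) = -7 + (9 + Y)*(2*Y) = -7 + 2*Y*(9 + Y))
q = 2/43 (q = 2/(33 + 2*5) = 2/(33 + 10) = 2/43 ≈ 0.046512)
-142*(q + H(-3)) = -142*(2/43 + (-7 + 2*(-3)² + 18*(-3))) = -142*(2/43 + (-7 + 2*9 - 54)) = -142*(2/43 + (-7 + 18 - 54)) = -142*(2/43 - 43) = -142*(-1847/43) = 262274/43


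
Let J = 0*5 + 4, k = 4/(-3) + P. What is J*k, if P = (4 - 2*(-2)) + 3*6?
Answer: 296/3 ≈ 98.667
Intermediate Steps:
P = 26 (P = (4 + 4) + 18 = 8 + 18 = 26)
k = 74/3 (k = 4/(-3) + 26 = 4*(-⅓) + 26 = -4/3 + 26 = 74/3 ≈ 24.667)
J = 4 (J = 0 + 4 = 4)
J*k = 4*(74/3) = 296/3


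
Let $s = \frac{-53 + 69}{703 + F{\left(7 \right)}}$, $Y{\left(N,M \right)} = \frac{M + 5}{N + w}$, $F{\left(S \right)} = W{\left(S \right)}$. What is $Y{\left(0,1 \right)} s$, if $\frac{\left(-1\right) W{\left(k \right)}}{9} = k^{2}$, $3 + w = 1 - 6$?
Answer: $- \frac{6}{131} \approx -0.045802$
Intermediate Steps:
$w = -8$ ($w = -3 + \left(1 - 6\right) = -3 - 5 = -8$)
$W{\left(k \right)} = - 9 k^{2}$
$F{\left(S \right)} = - 9 S^{2}$
$Y{\left(N,M \right)} = \frac{5 + M}{-8 + N}$ ($Y{\left(N,M \right)} = \frac{M + 5}{N - 8} = \frac{5 + M}{-8 + N}$)
$s = \frac{8}{131}$ ($s = \frac{-53 + 69}{703 - 9 \cdot 7^{2}} = \frac{16}{703 - 441} = \frac{16}{262} = 16 \cdot \frac{1}{262} = \frac{8}{131} \approx 0.061069$)
$Y{\left(0,1 \right)} s = \frac{5 + 1}{-8 + 0} \cdot \frac{8}{131} = \frac{1}{-8} \cdot 6 \cdot \frac{8}{131} = \left(- \frac{1}{8}\right) 6 \cdot \frac{8}{131} = \left(- \frac{3}{4}\right) \frac{8}{131} = - \frac{6}{131}$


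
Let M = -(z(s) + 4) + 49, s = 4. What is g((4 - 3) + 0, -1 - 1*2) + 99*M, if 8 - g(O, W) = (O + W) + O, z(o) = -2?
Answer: 4662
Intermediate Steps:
g(O, W) = 8 - W - 2*O (g(O, W) = 8 - ((O + W) + O) = 8 - (W + 2*O) = 8 + (-W - 2*O) = 8 - W - 2*O)
M = 47 (M = -(-2 + 4) + 49 = -1*2 + 49 = -2 + 49 = 47)
g((4 - 3) + 0, -1 - 1*2) + 99*M = (8 - (-1 - 1*2) - 2*((4 - 3) + 0)) + 99*47 = (8 - (-1 - 2) - 2*(1 + 0)) + 4653 = (8 - 1*(-3) - 2*1) + 4653 = (8 + 3 - 2) + 4653 = 9 + 4653 = 4662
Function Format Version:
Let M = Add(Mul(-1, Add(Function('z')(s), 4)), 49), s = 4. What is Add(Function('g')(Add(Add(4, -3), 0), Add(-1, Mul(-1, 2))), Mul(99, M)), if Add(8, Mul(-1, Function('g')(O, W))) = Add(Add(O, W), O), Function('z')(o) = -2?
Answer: 4662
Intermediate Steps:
Function('g')(O, W) = Add(8, Mul(-1, W), Mul(-2, O)) (Function('g')(O, W) = Add(8, Mul(-1, Add(Add(O, W), O))) = Add(8, Mul(-1, Add(W, Mul(2, O)))) = Add(8, Add(Mul(-1, W), Mul(-2, O))) = Add(8, Mul(-1, W), Mul(-2, O)))
M = 47 (M = Add(Mul(-1, Add(-2, 4)), 49) = Add(Mul(-1, 2), 49) = Add(-2, 49) = 47)
Add(Function('g')(Add(Add(4, -3), 0), Add(-1, Mul(-1, 2))), Mul(99, M)) = Add(Add(8, Mul(-1, Add(-1, Mul(-1, 2))), Mul(-2, Add(Add(4, -3), 0))), Mul(99, 47)) = Add(Add(8, Mul(-1, Add(-1, -2)), Mul(-2, Add(1, 0))), 4653) = Add(Add(8, Mul(-1, -3), Mul(-2, 1)), 4653) = Add(Add(8, 3, -2), 4653) = Add(9, 4653) = 4662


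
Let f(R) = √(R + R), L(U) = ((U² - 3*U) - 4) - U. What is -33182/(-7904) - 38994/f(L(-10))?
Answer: 16591/3952 - 19497*√17/34 ≈ -2360.2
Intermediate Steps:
L(U) = -4 + U² - 4*U (L(U) = (-4 + U² - 3*U) - U = -4 + U² - 4*U)
f(R) = √2*√R (f(R) = √(2*R) = √2*√R)
-33182/(-7904) - 38994/f(L(-10)) = -33182/(-7904) - 38994*√2/(2*√(-4 + (-10)² - 4*(-10))) = -33182*(-1/7904) - 38994*√2/(2*√(-4 + 100 + 40)) = 16591/3952 - 38994*√17/68 = 16591/3952 - 19497*√17/34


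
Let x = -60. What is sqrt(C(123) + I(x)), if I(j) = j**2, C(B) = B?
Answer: sqrt(3723) ≈ 61.016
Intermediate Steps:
sqrt(C(123) + I(x)) = sqrt(123 + (-60)**2) = sqrt(123 + 3600) = sqrt(3723)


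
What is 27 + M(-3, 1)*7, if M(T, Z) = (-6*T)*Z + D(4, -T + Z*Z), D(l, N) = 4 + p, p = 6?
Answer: 223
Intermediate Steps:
D(l, N) = 10 (D(l, N) = 4 + 6 = 10)
M(T, Z) = 10 - 6*T*Z (M(T, Z) = (-6*T)*Z + 10 = -6*T*Z + 10 = 10 - 6*T*Z)
27 + M(-3, 1)*7 = 27 + (10 - 6*(-3)*1)*7 = 27 + (10 + 18)*7 = 27 + 28*7 = 27 + 196 = 223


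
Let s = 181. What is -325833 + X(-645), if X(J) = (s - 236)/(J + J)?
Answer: -84064903/258 ≈ -3.2583e+5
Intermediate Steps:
X(J) = -55/(2*J) (X(J) = (181 - 236)/(J + J) = -55*1/(2*J) = -55/(2*J))
-325833 + X(-645) = -325833 - 55/2/(-645) = -325833 - 55/2*(-1/645) = -325833 + 11/258 = -84064903/258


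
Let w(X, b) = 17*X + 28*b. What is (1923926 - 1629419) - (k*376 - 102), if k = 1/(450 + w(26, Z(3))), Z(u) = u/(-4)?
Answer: 256604063/871 ≈ 2.9461e+5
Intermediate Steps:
Z(u) = -u/4 (Z(u) = u*(-¼) = -u/4)
k = 1/871 (k = 1/(450 + (17*26 + 28*(-¼*3))) = 1/(450 + (442 + 28*(-¾))) = 1/(450 + (442 - 21)) = 1/(450 + 421) = 1/871 ≈ 0.0011481)
(1923926 - 1629419) - (k*376 - 102) = (1923926 - 1629419) - ((1/871)*376 - 102) = 294507 - (376/871 - 102) = 294507 - 1*(-88466/871) = 294507 + 88466/871 = 256604063/871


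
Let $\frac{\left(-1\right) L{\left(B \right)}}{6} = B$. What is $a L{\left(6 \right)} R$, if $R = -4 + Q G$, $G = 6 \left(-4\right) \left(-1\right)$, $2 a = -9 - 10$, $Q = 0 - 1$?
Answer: $-9576$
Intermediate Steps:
$L{\left(B \right)} = - 6 B$
$Q = -1$ ($Q = 0 - 1 = -1$)
$a = - \frac{19}{2}$ ($a = \frac{-9 - 10}{2} = \frac{1}{2} \left(-19\right) = - \frac{19}{2} \approx -9.5$)
$G = 24$ ($G = \left(-24\right) \left(-1\right) = 24$)
$R = -28$ ($R = -4 - 24 = -28$)
$a L{\left(6 \right)} R = - \frac{19 \left(\left(-6\right) 6\right)}{2} \left(-28\right) = \left(- \frac{19}{2}\right) \left(-36\right) \left(-28\right) = 342 \left(-28\right) = -9576$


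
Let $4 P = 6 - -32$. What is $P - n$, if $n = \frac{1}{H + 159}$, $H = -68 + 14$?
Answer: $\frac{1993}{210} \approx 9.4905$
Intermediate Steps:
$H = -54$
$n = \frac{1}{105}$ ($n = \frac{1}{-54 + 159} = \frac{1}{105} \approx 0.0095238$)
$P = \frac{19}{2}$ ($P = \frac{6 - -32}{4} = \frac{6 + 32}{4} = \frac{1}{4} \cdot 38 = \frac{19}{2} \approx 9.5$)
$P - n = \frac{19}{2} - \frac{1}{105} = \frac{1993}{210}$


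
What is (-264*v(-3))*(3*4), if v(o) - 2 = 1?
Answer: -9504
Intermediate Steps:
v(o) = 3 (v(o) = 2 + 1 = 3)
(-264*v(-3))*(3*4) = (-264*3)*(3*4) = -44*18*12 = -792*12 = -9504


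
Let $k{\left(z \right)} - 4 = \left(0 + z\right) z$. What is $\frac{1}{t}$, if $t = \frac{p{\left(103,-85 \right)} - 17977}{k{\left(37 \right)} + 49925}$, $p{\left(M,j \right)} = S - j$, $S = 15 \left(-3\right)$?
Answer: $- \frac{51298}{17937} \approx -2.8599$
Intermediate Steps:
$S = -45$
$p{\left(M,j \right)} = -45 - j$
$k{\left(z \right)} = 4 + z^{2}$ ($k{\left(z \right)} = 4 + \left(0 + z\right) z = 4 + z z = 4 + z^{2}$)
$t = - \frac{17937}{51298}$ ($t = \frac{\left(-45 - -85\right) - 17977}{\left(4 + 37^{2}\right) + 49925} = \frac{\left(-45 + 85\right) - 17977}{\left(4 + 1369\right) + 49925} = \frac{40 - 17977}{1373 + 49925} = - \frac{17937}{51298} \approx -0.34966$)
$\frac{1}{t} = \frac{1}{- \frac{17937}{51298}} = - \frac{51298}{17937}$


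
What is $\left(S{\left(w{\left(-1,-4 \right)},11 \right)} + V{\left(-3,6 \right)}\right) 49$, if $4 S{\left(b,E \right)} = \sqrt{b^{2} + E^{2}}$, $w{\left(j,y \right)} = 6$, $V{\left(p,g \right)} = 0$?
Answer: $\frac{49 \sqrt{157}}{4} \approx 153.49$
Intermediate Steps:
$S{\left(b,E \right)} = \frac{\sqrt{E^{2} + b^{2}}}{4}$ ($S{\left(b,E \right)} = \frac{\sqrt{b^{2} + E^{2}}}{4} = \frac{\sqrt{E^{2} + b^{2}}}{4}$)
$\left(S{\left(w{\left(-1,-4 \right)},11 \right)} + V{\left(-3,6 \right)}\right) 49 = \left(\frac{\sqrt{11^{2} + 6^{2}}}{4} + 0\right) 49 = \left(\frac{\sqrt{121 + 36}}{4} + 0\right) 49 = \left(\frac{\sqrt{157}}{4} + 0\right) 49 = \frac{\sqrt{157}}{4} \cdot 49 = \frac{49 \sqrt{157}}{4}$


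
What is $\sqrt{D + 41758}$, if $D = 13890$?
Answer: $4 \sqrt{3478} \approx 235.9$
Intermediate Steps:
$\sqrt{D + 41758} = \sqrt{13890 + 41758} = \sqrt{55648} = 4 \sqrt{3478}$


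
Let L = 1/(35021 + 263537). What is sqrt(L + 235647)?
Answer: sqrt(21004838211787066)/298558 ≈ 485.44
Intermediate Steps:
L = 1/298558 ≈ 3.3494e-6
sqrt(L + 235647) = sqrt(1/298558 + 235647) = sqrt(70354297027/298558) = sqrt(21004838211787066)/298558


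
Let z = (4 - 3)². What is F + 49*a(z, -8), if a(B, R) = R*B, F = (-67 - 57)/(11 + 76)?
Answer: -34228/87 ≈ -393.43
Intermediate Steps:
z = 1 (z = 1² = 1)
F = -124/87 ≈ -1.4253
a(B, R) = B*R
F + 49*a(z, -8) = -124/87 + 49*(1*(-8)) = -124/87 + 49*(-8) = -124/87 - 392 = -34228/87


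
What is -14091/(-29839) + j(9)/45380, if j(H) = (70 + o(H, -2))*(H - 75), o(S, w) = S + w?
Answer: 243903891/677046910 ≈ 0.36025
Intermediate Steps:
j(H) = (-75 + H)*(68 + H) (j(H) = (70 + (H - 2))*(H - 75) = (70 + (-2 + H))*(-75 + H) = (68 + H)*(-75 + H) = (-75 + H)*(68 + H))
-14091/(-29839) + j(9)/45380 = -14091/(-29839) + (-5100 + 9² - 7*9)/45380 = -14091*(-1/29839) + (-5100 + 81 - 63)*(1/45380) = 14091/29839 - 5082*1/45380 = 14091/29839 - 2541/22690 = 243903891/677046910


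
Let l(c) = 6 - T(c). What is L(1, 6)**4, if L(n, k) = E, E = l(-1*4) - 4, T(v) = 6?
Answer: 256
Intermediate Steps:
l(c) = 0 (l(c) = 6 - 1*6 = 6 - 6 = 0)
E = -4 (E = 0 - 4 = -4)
L(n, k) = -4
L(1, 6)**4 = (-4)**4 = 256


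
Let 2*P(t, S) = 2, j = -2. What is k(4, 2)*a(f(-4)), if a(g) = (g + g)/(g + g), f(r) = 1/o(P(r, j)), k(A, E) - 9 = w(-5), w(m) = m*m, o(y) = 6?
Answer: 34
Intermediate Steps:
P(t, S) = 1 (P(t, S) = (1/2)*2 = 1)
w(m) = m**2
k(A, E) = 34 (k(A, E) = 9 + (-5)**2 = 9 + 25 = 34)
f(r) = 1/6
a(g) = 1 (a(g) = (2*g)/((2*g)) = (2*g)*(1/(2*g)) = 1)
k(4, 2)*a(f(-4)) = 34*1 = 34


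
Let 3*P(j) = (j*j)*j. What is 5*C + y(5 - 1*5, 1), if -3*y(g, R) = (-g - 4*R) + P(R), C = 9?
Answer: 416/9 ≈ 46.222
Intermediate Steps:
P(j) = j**3/3 (P(j) = ((j*j)*j)/3 = (j**2*j)/3 = j**3/3)
y(g, R) = -R**3/9 + g/3 + 4*R/3 (y(g, R) = -((-g - 4*R) + R**3/3)/3 = -(-g - 4*R + R**3/3)/3 = -R**3/9 + g/3 + 4*R/3)
5*C + y(5 - 1*5, 1) = 5*9 + (-1/9*1**3 + (5 - 1*5)/3 + (4/3)*1) = 45 + (-1/9*1 + (5 - 5)/3 + 4/3) = 45 + (-1/9 + (1/3)*0 + 4/3) = 45 + (-1/9 + 0 + 4/3) = 45 + 11/9 = 416/9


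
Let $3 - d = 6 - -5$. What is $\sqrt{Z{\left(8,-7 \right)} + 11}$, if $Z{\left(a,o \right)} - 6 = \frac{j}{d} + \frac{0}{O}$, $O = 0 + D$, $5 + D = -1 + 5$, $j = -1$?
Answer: $\frac{\sqrt{274}}{4} \approx 4.1382$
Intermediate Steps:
$d = -8$ ($d = 3 - \left(6 - -5\right) = 3 - \left(6 + 5\right) = 3 - 11 = -8$)
$D = -1$ ($D = -5 + \left(-1 + 5\right) = -5 + 4 = -1$)
$O = -1$ ($O = 0 - 1 = -1$)
$Z{\left(a,o \right)} = \frac{49}{8}$ ($Z{\left(a,o \right)} = 6 + \left(- \frac{1}{-8} + \frac{0}{-1}\right) = 6 + \left(\left(-1\right) \left(- \frac{1}{8}\right) + 0 \left(-1\right)\right) = 6 + \left(\frac{1}{8} + 0\right) = 6 + \frac{1}{8} = \frac{49}{8}$)
$\sqrt{Z{\left(8,-7 \right)} + 11} = \sqrt{\frac{49}{8} + 11} = \sqrt{\frac{137}{8}} = \frac{\sqrt{274}}{4}$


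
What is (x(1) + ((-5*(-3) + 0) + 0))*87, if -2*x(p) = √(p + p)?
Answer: 1305 - 87*√2/2 ≈ 1243.5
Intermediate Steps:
x(p) = -√2*√p/2 (x(p) = -√(p + p)/2 = -√2*√p/2)
(x(1) + ((-5*(-3) + 0) + 0))*87 = (-√2*√1/2 + ((-5*(-3) + 0) + 0))*87 = (-½*√2*1 + ((15 + 0) + 0))*87 = (-√2/2 + (15 + 0))*87 = (-√2/2 + 15)*87 = (15 - √2/2)*87 = 1305 - 87*√2/2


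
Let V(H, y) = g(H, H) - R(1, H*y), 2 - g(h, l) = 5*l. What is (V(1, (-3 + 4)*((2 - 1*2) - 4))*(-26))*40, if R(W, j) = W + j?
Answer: 0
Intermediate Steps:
g(h, l) = 2 - 5*l
V(H, y) = 1 - 5*H - H*y (V(H, y) = (2 - 5*H) - (1 + H*y) = (2 - 5*H) + (-1 - H*y) = 1 - 5*H - H*y)
(V(1, (-3 + 4)*((2 - 1*2) - 4))*(-26))*40 = ((1 - 5*1 - 1*1*(-3 + 4)*((2 - 1*2) - 4))*(-26))*40 = ((1 - 5 - 1*1*1*((2 - 2) - 4))*(-26))*40 = ((1 - 5 - 1*1*1*(0 - 4))*(-26))*40 = ((1 - 5 - 1*1*1*(-4))*(-26))*40 = ((1 - 5 - 1*1*(-4))*(-26))*40 = ((1 - 5 + 4)*(-26))*40 = (0*(-26))*40 = 0*40 = 0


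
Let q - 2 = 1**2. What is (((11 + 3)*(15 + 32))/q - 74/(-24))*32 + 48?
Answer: 21496/3 ≈ 7165.3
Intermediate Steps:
q = 3 (q = 2 + 1**2 = 2 + 1 = 3)
(((11 + 3)*(15 + 32))/q - 74/(-24))*32 + 48 = (((11 + 3)*(15 + 32))/3 - 74/(-24))*32 + 48 = ((14*47)*(1/3) - 74*(-1/24))*32 + 48 = (658*(1/3) + 37/12)*32 + 48 = (658/3 + 37/12)*32 + 48 = (2669/12)*32 + 48 = 21352/3 + 48 = 21496/3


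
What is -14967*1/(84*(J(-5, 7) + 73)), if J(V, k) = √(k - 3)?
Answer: -1663/700 ≈ -2.3757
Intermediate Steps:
J(V, k) = √(-3 + k)
-14967*1/(84*(J(-5, 7) + 73)) = -14967*1/(84*(√(-3 + 7) + 73)) = -14967*1/(84*(√4 + 73)) = -14967*1/(84*(2 + 73)) = -14967/(75*84) = -14967/6300 = -14967*1/6300 = -1663/700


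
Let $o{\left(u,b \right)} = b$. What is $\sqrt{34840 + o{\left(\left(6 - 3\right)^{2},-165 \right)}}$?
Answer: $5 \sqrt{1387} \approx 186.21$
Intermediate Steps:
$\sqrt{34840 + o{\left(\left(6 - 3\right)^{2},-165 \right)}} = \sqrt{34840 - 165} = \sqrt{34675} = 5 \sqrt{1387}$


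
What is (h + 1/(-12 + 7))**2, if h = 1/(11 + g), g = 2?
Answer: 64/4225 ≈ 0.015148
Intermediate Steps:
h = 1/13 (h = 1/(11 + 2) = 1/13 ≈ 0.076923)
(h + 1/(-12 + 7))**2 = (1/13 + 1/(-12 + 7))**2 = (1/13 + 1/(-5))**2 = (1/13 - 1/5)**2 = (-8/65)**2 = 64/4225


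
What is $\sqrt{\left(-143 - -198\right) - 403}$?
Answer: $2 i \sqrt{87} \approx 18.655 i$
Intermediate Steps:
$\sqrt{\left(-143 - -198\right) - 403} = \sqrt{\left(-143 + 198\right) - 403} = \sqrt{55 - 403} = \sqrt{-348} = 2 i \sqrt{87}$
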